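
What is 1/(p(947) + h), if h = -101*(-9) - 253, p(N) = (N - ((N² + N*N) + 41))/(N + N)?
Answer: -947/275124 ≈ -0.0034421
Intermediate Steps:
p(N) = (-41 + N - 2*N²)/(2*N) (p(N) = (N - ((N² + N²) + 41))/((2*N)) = (N - (2*N² + 41))*(1/(2*N)) = (N - (41 + 2*N²))*(1/(2*N)) = (N + (-41 - 2*N²))*(1/(2*N)) = (-41 + N - 2*N²)*(1/(2*N)) = (-41 + N - 2*N²)/(2*N))
h = 656 (h = 909 - 253 = 656)
1/(p(947) + h) = 1/((½ - 1*947 - 41/2/947) + 656) = 1/((½ - 947 - 41/2*1/947) + 656) = 1/((½ - 947 - 41/1894) + 656) = 1/(-896356/947 + 656) = 1/(-275124/947) = -947/275124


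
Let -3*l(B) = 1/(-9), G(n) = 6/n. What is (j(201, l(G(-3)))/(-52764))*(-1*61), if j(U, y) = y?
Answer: 61/1424628 ≈ 4.2818e-5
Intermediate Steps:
l(B) = 1/27 (l(B) = -⅓/(-9) = -⅓*(-⅑) = 1/27)
(j(201, l(G(-3)))/(-52764))*(-1*61) = ((1/27)/(-52764))*(-1*61) = ((1/27)*(-1/52764))*(-61) = -1/1424628*(-61) = 61/1424628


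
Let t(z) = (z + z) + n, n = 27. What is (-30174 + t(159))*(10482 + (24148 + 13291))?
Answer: -1429435509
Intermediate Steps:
t(z) = 27 + 2*z (t(z) = (z + z) + 27 = 2*z + 27 = 27 + 2*z)
(-30174 + t(159))*(10482 + (24148 + 13291)) = (-30174 + (27 + 2*159))*(10482 + (24148 + 13291)) = (-30174 + (27 + 318))*(10482 + 37439) = (-30174 + 345)*47921 = -29829*47921 = -1429435509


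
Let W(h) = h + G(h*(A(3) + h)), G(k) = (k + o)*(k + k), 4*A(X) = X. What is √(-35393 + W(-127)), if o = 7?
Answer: √8229619690/4 ≈ 22679.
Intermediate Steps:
A(X) = X/4
G(k) = 2*k*(7 + k) (G(k) = (k + 7)*(k + k) = (7 + k)*(2*k) = 2*k*(7 + k))
W(h) = h + 2*h*(7 + h*(¾ + h))*(¾ + h) (W(h) = h + 2*(h*((¼)*3 + h))*(7 + h*((¼)*3 + h)) = h + 2*(h*(¾ + h))*(7 + h*(¾ + h)) = h + 2*h*(7 + h*(¾ + h))*(¾ + h))
√(-35393 + W(-127)) = √(-35393 + (⅛)*(-127)*(8 + (3 + 4*(-127))*(28 - 127*(3 + 4*(-127))))) = √(-35393 + (⅛)*(-127)*(8 + (3 - 508)*(28 - 127*(3 - 508)))) = √(-35393 + (⅛)*(-127)*(8 - 505*(28 - 127*(-505)))) = √(-35393 + (⅛)*(-127)*(8 - 505*(28 + 64135))) = √(-35393 + (⅛)*(-127)*(8 - 505*64163)) = √(-35393 + (⅛)*(-127)*(8 - 32402315)) = √(-35393 + (⅛)*(-127)*(-32402307)) = √(-35393 + 4115092989/8) = √(4114809845/8) = √8229619690/4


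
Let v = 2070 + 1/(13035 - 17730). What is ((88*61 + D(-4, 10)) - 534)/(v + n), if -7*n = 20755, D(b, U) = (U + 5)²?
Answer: -23752005/4202026 ≈ -5.6525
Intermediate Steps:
D(b, U) = (5 + U)²
n = -2965 (n = -⅐*20755 = -2965)
v = 9718649/4695 (v = 2070 + 1/(-4695) = 2070 - 1/4695 = 9718649/4695 ≈ 2070.0)
((88*61 + D(-4, 10)) - 534)/(v + n) = ((88*61 + (5 + 10)²) - 534)/(9718649/4695 - 2965) = ((5368 + 15²) - 534)/(-4202026/4695) = ((5368 + 225) - 534)*(-4695/4202026) = (5593 - 534)*(-4695/4202026) = 5059*(-4695/4202026) = -23752005/4202026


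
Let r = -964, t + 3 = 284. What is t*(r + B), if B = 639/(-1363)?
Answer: -369394451/1363 ≈ -2.7102e+5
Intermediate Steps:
t = 281 (t = -3 + 284 = 281)
B = -639/1363 (B = 639*(-1/1363) = -639/1363 ≈ -0.46882)
t*(r + B) = 281*(-964 - 639/1363) = 281*(-1314571/1363) = -369394451/1363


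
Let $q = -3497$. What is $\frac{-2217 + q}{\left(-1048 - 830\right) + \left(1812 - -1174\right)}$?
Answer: $- \frac{2857}{554} \approx -5.157$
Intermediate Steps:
$\frac{-2217 + q}{\left(-1048 - 830\right) + \left(1812 - -1174\right)} = \frac{-2217 - 3497}{\left(-1048 - 830\right) + \left(1812 - -1174\right)} = - \frac{5714}{-1878 + \left(1812 + 1174\right)} = - \frac{5714}{-1878 + 2986} = - \frac{5714}{1108} = \left(-5714\right) \frac{1}{1108} = - \frac{2857}{554}$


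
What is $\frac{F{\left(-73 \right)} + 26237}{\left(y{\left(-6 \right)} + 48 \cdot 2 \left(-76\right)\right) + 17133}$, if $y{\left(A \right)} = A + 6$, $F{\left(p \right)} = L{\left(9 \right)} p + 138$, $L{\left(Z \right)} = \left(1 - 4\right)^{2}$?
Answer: $\frac{25718}{9837} \approx 2.6144$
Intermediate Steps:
$L{\left(Z \right)} = 9$ ($L{\left(Z \right)} = \left(-3\right)^{2} = 9$)
$F{\left(p \right)} = 138 + 9 p$ ($F{\left(p \right)} = 9 p + 138 = 138 + 9 p$)
$y{\left(A \right)} = 6 + A$
$\frac{F{\left(-73 \right)} + 26237}{\left(y{\left(-6 \right)} + 48 \cdot 2 \left(-76\right)\right) + 17133} = \frac{\left(138 + 9 \left(-73\right)\right) + 26237}{\left(\left(6 - 6\right) + 48 \cdot 2 \left(-76\right)\right) + 17133} = \frac{\left(138 - 657\right) + 26237}{\left(0 + 96 \left(-76\right)\right) + 17133} = \frac{-519 + 26237}{\left(0 - 7296\right) + 17133} = \frac{25718}{-7296 + 17133} = \frac{25718}{9837}$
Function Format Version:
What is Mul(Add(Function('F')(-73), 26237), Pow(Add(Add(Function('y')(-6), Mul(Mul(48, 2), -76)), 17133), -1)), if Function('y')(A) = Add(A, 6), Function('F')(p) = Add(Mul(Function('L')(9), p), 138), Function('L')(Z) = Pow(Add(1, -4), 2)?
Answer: Rational(25718, 9837) ≈ 2.6144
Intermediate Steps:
Function('L')(Z) = 9 (Function('L')(Z) = Pow(-3, 2) = 9)
Function('F')(p) = Add(138, Mul(9, p)) (Function('F')(p) = Add(Mul(9, p), 138) = Add(138, Mul(9, p)))
Function('y')(A) = Add(6, A)
Mul(Add(Function('F')(-73), 26237), Pow(Add(Add(Function('y')(-6), Mul(Mul(48, 2), -76)), 17133), -1)) = Mul(Add(Add(138, Mul(9, -73)), 26237), Pow(Add(Add(Add(6, -6), Mul(Mul(48, 2), -76)), 17133), -1)) = Mul(Add(Add(138, -657), 26237), Pow(Add(Add(0, Mul(96, -76)), 17133), -1)) = Mul(Add(-519, 26237), Pow(Add(Add(0, -7296), 17133), -1)) = Mul(25718, Pow(Add(-7296, 17133), -1)) = Mul(25718, Pow(9837, -1)) = Mul(25718, Rational(1, 9837)) = Rational(25718, 9837)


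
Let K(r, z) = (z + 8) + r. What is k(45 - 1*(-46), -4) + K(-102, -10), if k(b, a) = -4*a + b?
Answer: 3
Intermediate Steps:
k(b, a) = b - 4*a
K(r, z) = 8 + r + z (K(r, z) = (8 + z) + r = 8 + r + z)
k(45 - 1*(-46), -4) + K(-102, -10) = ((45 - 1*(-46)) - 4*(-4)) + (8 - 102 - 10) = ((45 + 46) + 16) - 104 = (91 + 16) - 104 = 107 - 104 = 3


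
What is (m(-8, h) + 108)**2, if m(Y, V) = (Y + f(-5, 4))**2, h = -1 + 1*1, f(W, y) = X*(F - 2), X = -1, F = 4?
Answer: 43264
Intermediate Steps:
f(W, y) = -2 (f(W, y) = -(4 - 2) = -1*2 = -2)
h = 0 (h = -1 + 1 = 0)
m(Y, V) = (-2 + Y)**2 (m(Y, V) = (Y - 2)**2 = (-2 + Y)**2)
(m(-8, h) + 108)**2 = ((-2 - 8)**2 + 108)**2 = ((-10)**2 + 108)**2 = (100 + 108)**2 = 208**2 = 43264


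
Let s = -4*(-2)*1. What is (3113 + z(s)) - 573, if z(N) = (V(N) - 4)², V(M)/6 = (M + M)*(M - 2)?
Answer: 329724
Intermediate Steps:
s = 8 (s = 8*1 = 8)
V(M) = 12*M*(-2 + M) (V(M) = 6*((M + M)*(M - 2)) = 6*((2*M)*(-2 + M)) = 6*(2*M*(-2 + M)) = 12*M*(-2 + M))
z(N) = (-4 + 12*N*(-2 + N))² (z(N) = (12*N*(-2 + N) - 4)² = (-4 + 12*N*(-2 + N))²)
(3113 + z(s)) - 573 = (3113 + 16*(-1 + 3*8*(-2 + 8))²) - 573 = (3113 + 16*(-1 + 3*8*6)²) - 573 = (3113 + 16*(-1 + 144)²) - 573 = (3113 + 16*143²) - 573 = (3113 + 16*20449) - 573 = (3113 + 327184) - 573 = 330297 - 573 = 329724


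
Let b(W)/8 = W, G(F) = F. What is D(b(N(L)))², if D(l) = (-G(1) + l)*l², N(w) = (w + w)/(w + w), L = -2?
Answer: 200704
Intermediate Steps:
N(w) = 1 (N(w) = (2*w)/((2*w)) = (2*w)*(1/(2*w)) = 1)
b(W) = 8*W
D(l) = l²*(-1 + l) (D(l) = (-1*1 + l)*l² = (-1 + l)*l² = l²*(-1 + l))
D(b(N(L)))² = ((8*1)²*(-1 + 8*1))² = (8²*(-1 + 8))² = (64*7)² = 448² = 200704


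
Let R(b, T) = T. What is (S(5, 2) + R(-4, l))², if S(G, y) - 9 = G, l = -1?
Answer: 169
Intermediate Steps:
S(G, y) = 9 + G
(S(5, 2) + R(-4, l))² = ((9 + 5) - 1)² = (14 - 1)² = 13² = 169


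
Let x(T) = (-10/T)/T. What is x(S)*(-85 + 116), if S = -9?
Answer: -310/81 ≈ -3.8272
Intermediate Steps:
x(T) = -10/T²
x(S)*(-85 + 116) = (-10/(-9)²)*(-85 + 116) = -10*1/81*31 = -10/81*31 = -310/81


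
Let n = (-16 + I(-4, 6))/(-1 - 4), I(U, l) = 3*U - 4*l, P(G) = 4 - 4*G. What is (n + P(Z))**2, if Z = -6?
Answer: 36864/25 ≈ 1474.6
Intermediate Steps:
I(U, l) = -4*l + 3*U
n = 52/5 (n = (-16 + (-4*6 + 3*(-4)))/(-1 - 4) = (-16 + (-24 - 12))/(-5) = (-16 - 36)*(-1/5) = -52*(-1/5) = 52/5 ≈ 10.400)
(n + P(Z))**2 = (52/5 + (4 - 4*(-6)))**2 = (52/5 + (4 + 24))**2 = (52/5 + 28)**2 = (192/5)**2 = 36864/25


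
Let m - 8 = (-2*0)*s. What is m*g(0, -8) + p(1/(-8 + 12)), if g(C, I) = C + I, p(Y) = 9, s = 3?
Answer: -55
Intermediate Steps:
m = 8 (m = 8 - 2*0*3 = 8 + 0*3 = 8 + 0 = 8)
m*g(0, -8) + p(1/(-8 + 12)) = 8*(0 - 8) + 9 = 8*(-8) + 9 = -64 + 9 = -55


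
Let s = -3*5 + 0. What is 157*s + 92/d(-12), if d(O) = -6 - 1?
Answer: -16577/7 ≈ -2368.1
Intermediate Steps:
d(O) = -7
s = -15 (s = -15 + 0 = -15)
157*s + 92/d(-12) = 157*(-15) + 92/(-7) = -2355 + 92*(-⅐) = -2355 - 92/7 = -16577/7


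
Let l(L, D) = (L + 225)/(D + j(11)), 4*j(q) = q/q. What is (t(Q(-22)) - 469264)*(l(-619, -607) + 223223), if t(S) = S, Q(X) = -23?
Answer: -84747569000913/809 ≈ -1.0476e+11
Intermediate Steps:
j(q) = ¼ (j(q) = (q/q)/4 = (¼)*1 = ¼)
l(L, D) = (225 + L)/(¼ + D) (l(L, D) = (L + 225)/(D + ¼) = (225 + L)/(¼ + D))
(t(Q(-22)) - 469264)*(l(-619, -607) + 223223) = (-23 - 469264)*(4*(225 - 619)/(1 + 4*(-607)) + 223223) = -469287*(4*(-394)/(1 - 2428) + 223223) = -469287*(4*(-394)/(-2427) + 223223) = -469287*(4*(-1/2427)*(-394) + 223223) = -469287*(1576/2427 + 223223) = -469287*541763797/2427 = -84747569000913/809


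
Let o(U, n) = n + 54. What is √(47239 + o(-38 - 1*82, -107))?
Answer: √47186 ≈ 217.22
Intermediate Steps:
o(U, n) = 54 + n
√(47239 + o(-38 - 1*82, -107)) = √(47239 + (54 - 107)) = √(47239 - 53) = √47186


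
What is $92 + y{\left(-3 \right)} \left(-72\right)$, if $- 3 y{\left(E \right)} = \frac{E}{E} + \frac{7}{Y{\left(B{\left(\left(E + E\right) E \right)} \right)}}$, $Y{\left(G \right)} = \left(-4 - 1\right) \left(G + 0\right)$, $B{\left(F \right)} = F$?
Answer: $\frac{1712}{15} \approx 114.13$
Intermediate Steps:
$Y{\left(G \right)} = - 5 G$
$y{\left(E \right)} = - \frac{1}{3} + \frac{7}{30 E^{2}}$ ($y{\left(E \right)} = - \frac{\frac{E}{E} + \frac{7}{\left(-5\right) \left(E + E\right) E}}{3} = - \frac{1 + \frac{7}{\left(-5\right) 2 E E}}{3} = - \frac{1 + \frac{7}{\left(-5\right) 2 E^{2}}}{3} = - \frac{1 + \frac{7}{\left(-10\right) E^{2}}}{3} = - \frac{1 + 7 \left(- \frac{1}{10 E^{2}}\right)}{3} = - \frac{1 - \frac{7}{10 E^{2}}}{3} = - \frac{1}{3} + \frac{7}{30 E^{2}}$)
$92 + y{\left(-3 \right)} \left(-72\right) = 92 + \left(- \frac{1}{3} + \frac{7}{30 \cdot 9}\right) \left(-72\right) = 92 + \left(- \frac{1}{3} + \frac{7}{30} \cdot \frac{1}{9}\right) \left(-72\right) = 92 + \left(- \frac{1}{3} + \frac{7}{270}\right) \left(-72\right) = 92 - - \frac{332}{15} = 92 + \frac{332}{15} = \frac{1712}{15}$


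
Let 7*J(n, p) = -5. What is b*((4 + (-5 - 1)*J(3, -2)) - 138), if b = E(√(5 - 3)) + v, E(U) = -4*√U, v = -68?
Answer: 61744/7 + 3632*2^(¼)/7 ≈ 9437.6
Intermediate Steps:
J(n, p) = -5/7 (J(n, p) = (⅐)*(-5) = -5/7)
b = -68 - 4*2^(¼) (b = -4*(5 - 3)^(¼) - 68 = -4*2^(¼) - 68 = -68 - 4*2^(¼) ≈ -72.757)
b*((4 + (-5 - 1)*J(3, -2)) - 138) = (-68 - 4*2^(¼))*((4 + (-5 - 1)*(-5/7)) - 138) = (-68 - 4*2^(¼))*((4 - 6*(-5/7)) - 138) = (-68 - 4*2^(¼))*((4 + 30/7) - 138) = (-68 - 4*2^(¼))*(58/7 - 138) = (-68 - 4*2^(¼))*(-908/7) = 61744/7 + 3632*2^(¼)/7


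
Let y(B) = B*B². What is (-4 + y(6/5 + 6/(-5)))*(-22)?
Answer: 88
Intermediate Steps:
y(B) = B³
(-4 + y(6/5 + 6/(-5)))*(-22) = (-4 + (6/5 + 6/(-5))³)*(-22) = (-4 + (6*(⅕) + 6*(-⅕))³)*(-22) = (-4 + (6/5 - 6/5)³)*(-22) = (-4 + 0³)*(-22) = (-4 + 0)*(-22) = -4*(-22) = 88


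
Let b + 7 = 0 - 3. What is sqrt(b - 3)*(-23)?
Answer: -23*I*sqrt(13) ≈ -82.928*I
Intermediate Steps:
b = -10 (b = -7 + (0 - 3) = -7 - 3 = -10)
sqrt(b - 3)*(-23) = sqrt(-10 - 3)*(-23) = sqrt(-13)*(-23) = (I*sqrt(13))*(-23) = -23*I*sqrt(13)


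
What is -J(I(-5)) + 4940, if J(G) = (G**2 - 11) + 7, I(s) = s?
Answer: 4919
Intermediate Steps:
J(G) = -4 + G**2 (J(G) = (-11 + G**2) + 7 = -4 + G**2)
-J(I(-5)) + 4940 = -(-4 + (-5)**2) + 4940 = -(-4 + 25) + 4940 = -1*21 + 4940 = -21 + 4940 = 4919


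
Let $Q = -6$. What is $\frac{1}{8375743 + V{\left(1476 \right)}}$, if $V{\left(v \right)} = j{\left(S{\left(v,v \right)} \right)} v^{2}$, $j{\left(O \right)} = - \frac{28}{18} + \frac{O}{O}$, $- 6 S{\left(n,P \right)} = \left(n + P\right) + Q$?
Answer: $\frac{1}{7165423} \approx 1.3956 \cdot 10^{-7}$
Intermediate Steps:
$S{\left(n,P \right)} = 1 - \frac{P}{6} - \frac{n}{6}$ ($S{\left(n,P \right)} = - \frac{\left(n + P\right) - 6}{6} = - \frac{\left(P + n\right) - 6}{6} = - \frac{-6 + P + n}{6} = 1 - \frac{P}{6} - \frac{n}{6}$)
$j{\left(O \right)} = - \frac{5}{9}$ ($j{\left(O \right)} = \left(-28\right) \frac{1}{18} + 1 = - \frac{14}{9} + 1 = - \frac{5}{9}$)
$V{\left(v \right)} = - \frac{5 v^{2}}{9}$
$\frac{1}{8375743 + V{\left(1476 \right)}} = \frac{1}{8375743 - \frac{5 \cdot 1476^{2}}{9}} = \frac{1}{8375743 - 1210320} = \frac{1}{7165423}$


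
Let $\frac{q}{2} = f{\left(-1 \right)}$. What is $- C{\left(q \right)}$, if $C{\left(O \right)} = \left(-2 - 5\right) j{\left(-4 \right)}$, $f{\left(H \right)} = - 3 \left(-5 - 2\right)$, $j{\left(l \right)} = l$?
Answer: $-28$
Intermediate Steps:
$f{\left(H \right)} = 21$ ($f{\left(H \right)} = \left(-3\right) \left(-7\right) = 21$)
$q = 42$ ($q = 2 \cdot 21 = 42$)
$C{\left(O \right)} = 28$ ($C{\left(O \right)} = \left(-2 - 5\right) \left(-4\right) = \left(-7\right) \left(-4\right) = 28$)
$- C{\left(q \right)} = \left(-1\right) 28 = -28$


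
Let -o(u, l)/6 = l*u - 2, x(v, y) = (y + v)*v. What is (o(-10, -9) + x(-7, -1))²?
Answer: 222784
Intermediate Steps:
x(v, y) = v*(v + y) (x(v, y) = (v + y)*v = v*(v + y))
o(u, l) = 12 - 6*l*u (o(u, l) = -6*(l*u - 2) = -6*(-2 + l*u) = 12 - 6*l*u)
(o(-10, -9) + x(-7, -1))² = ((12 - 6*(-9)*(-10)) - 7*(-7 - 1))² = ((12 - 540) - 7*(-8))² = (-528 + 56)² = (-472)² = 222784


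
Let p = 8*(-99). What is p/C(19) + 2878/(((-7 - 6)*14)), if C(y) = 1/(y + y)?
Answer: -2740175/91 ≈ -30112.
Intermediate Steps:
p = -792
C(y) = 1/(2*y)
p/C(19) + 2878/(((-7 - 6)*14)) = -792/((½)/19) + 2878/(((-7 - 6)*14)) = -792/((½)*(1/19)) + 2878/((-13*14)) = -792/1/38 + 2878/(-182) = -792*38 + 2878*(-1/182) = -30096 - 1439/91 = -2740175/91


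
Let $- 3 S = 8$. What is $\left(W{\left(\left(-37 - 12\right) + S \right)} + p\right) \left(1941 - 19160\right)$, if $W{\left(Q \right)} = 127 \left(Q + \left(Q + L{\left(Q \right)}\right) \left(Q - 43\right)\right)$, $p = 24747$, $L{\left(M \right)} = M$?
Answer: $- \frac{195345215812}{9} \approx -2.1705 \cdot 10^{10}$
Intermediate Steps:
$S = - \frac{8}{3}$ ($S = \left(- \frac{1}{3}\right) 8 = - \frac{8}{3} \approx -2.6667$)
$W{\left(Q \right)} = 127 Q + 254 Q \left(-43 + Q\right)$ ($W{\left(Q \right)} = 127 \left(Q + \left(Q + Q\right) \left(Q - 43\right)\right) = 127 \left(Q + 2 Q \left(-43 + Q\right)\right) = 127 Q + 254 Q \left(-43 + Q\right)$)
$\left(W{\left(\left(-37 - 12\right) + S \right)} + p\right) \left(1941 - 19160\right) = \left(127 \left(\left(-37 - 12\right) - \frac{8}{3}\right) \left(-85 + 2 \left(\left(-37 - 12\right) - \frac{8}{3}\right)\right) + 24747\right) \left(1941 - 19160\right) = \left(127 \left(-49 - \frac{8}{3}\right) \left(-85 + 2 \left(-49 - \frac{8}{3}\right)\right) + 24747\right) \left(-17219\right) = \left(127 \left(- \frac{155}{3}\right) \left(-85 + 2 \left(- \frac{155}{3}\right)\right) + 24747\right) \left(-17219\right) = \left(127 \left(- \frac{155}{3}\right) \left(-85 - \frac{310}{3}\right) + 24747\right) \left(-17219\right) = \left(127 \left(- \frac{155}{3}\right) \left(- \frac{565}{3}\right) + 24747\right) \left(-17219\right) = \left(\frac{11122025}{9} + 24747\right) \left(-17219\right) = \frac{11344748}{9} \left(-17219\right) = - \frac{195345215812}{9}$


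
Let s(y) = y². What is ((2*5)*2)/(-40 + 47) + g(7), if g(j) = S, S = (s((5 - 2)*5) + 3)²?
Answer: 363908/7 ≈ 51987.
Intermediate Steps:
S = 51984 (S = (((5 - 2)*5)² + 3)² = ((3*5)² + 3)² = (15² + 3)² = (225 + 3)² = 228² = 51984)
g(j) = 51984
((2*5)*2)/(-40 + 47) + g(7) = ((2*5)*2)/(-40 + 47) + 51984 = (10*2)/7 + 51984 = 20*(⅐) + 51984 = 20/7 + 51984 = 363908/7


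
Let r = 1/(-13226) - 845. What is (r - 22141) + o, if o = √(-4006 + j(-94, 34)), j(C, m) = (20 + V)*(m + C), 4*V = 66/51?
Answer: -304012837/13226 + 16*I*√5899/17 ≈ -22986.0 + 72.287*I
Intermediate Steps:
V = 11/34 (V = (66/51)/4 = (66*(1/51))/4 = (¼)*(22/17) = 11/34 ≈ 0.32353)
j(C, m) = 691*C/34 + 691*m/34 (j(C, m) = (20 + 11/34)*(m + C) = 691*(C + m)/34 = 691*C/34 + 691*m/34)
o = 16*I*√5899/17 (o = √(-4006 + ((691/34)*(-94) + (691/34)*34)) = √(-4006 + (-32477/17 + 691)) = √(-4006 - 20730/17) = √(-88832/17) = 16*I*√5899/17 ≈ 72.287*I)
r = -11175971/13226 (r = -1/13226 - 845 = -11175971/13226 ≈ -845.00)
(r - 22141) + o = (-11175971/13226 - 22141) + 16*I*√5899/17 = -304012837/13226 + 16*I*√5899/17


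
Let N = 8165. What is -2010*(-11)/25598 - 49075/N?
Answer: -107569370/20900767 ≈ -5.1467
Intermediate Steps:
-2010*(-11)/25598 - 49075/N = -2010*(-11)/25598 - 49075/8165 = 22110*(1/25598) - 49075*1/8165 = 11055/12799 - 9815/1633 = -107569370/20900767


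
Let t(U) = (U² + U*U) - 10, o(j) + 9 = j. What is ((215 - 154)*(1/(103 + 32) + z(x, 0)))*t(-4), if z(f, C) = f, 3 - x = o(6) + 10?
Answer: -723338/135 ≈ -5358.1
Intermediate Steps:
o(j) = -9 + j
t(U) = -10 + 2*U² (t(U) = (U² + U²) - 10 = 2*U² - 10 = -10 + 2*U²)
x = -4 (x = 3 - ((-9 + 6) + 10) = 3 - (-3 + 10) = 3 - 1*7 = 3 - 7 = -4)
((215 - 154)*(1/(103 + 32) + z(x, 0)))*t(-4) = ((215 - 154)*(1/(103 + 32) - 4))*(-10 + 2*(-4)²) = (61*(1/135 - 4))*(-10 + 2*16) = (61*(1/135 - 4))*(-10 + 32) = (61*(-539/135))*22 = -32879/135*22 = -723338/135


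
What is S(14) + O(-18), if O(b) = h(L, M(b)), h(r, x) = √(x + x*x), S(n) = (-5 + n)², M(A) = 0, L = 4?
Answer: 81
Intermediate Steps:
h(r, x) = √(x + x²)
O(b) = 0 (O(b) = √(0*(1 + 0)) = √(0*1) = √0 = 0)
S(14) + O(-18) = (-5 + 14)² + 0 = 9² + 0 = 81 + 0 = 81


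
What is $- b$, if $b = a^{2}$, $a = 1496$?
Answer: $-2238016$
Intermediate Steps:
$b = 2238016$ ($b = 1496^{2} = 2238016$)
$- b = \left(-1\right) 2238016 = -2238016$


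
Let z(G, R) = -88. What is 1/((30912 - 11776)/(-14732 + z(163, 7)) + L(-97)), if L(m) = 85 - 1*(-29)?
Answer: 285/32122 ≈ 0.0088724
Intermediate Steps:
L(m) = 114 (L(m) = 85 + 29 = 114)
1/((30912 - 11776)/(-14732 + z(163, 7)) + L(-97)) = 1/((30912 - 11776)/(-14732 - 88) + 114) = 1/(19136/(-14820) + 114) = 1/(19136*(-1/14820) + 114) = 1/(-368/285 + 114) = 1/(32122/285) = 285/32122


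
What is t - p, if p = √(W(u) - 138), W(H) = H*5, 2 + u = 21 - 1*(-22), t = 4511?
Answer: 4511 - √67 ≈ 4502.8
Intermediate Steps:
u = 41 (u = -2 + (21 - 1*(-22)) = -2 + (21 + 22) = -2 + 43 = 41)
W(H) = 5*H
p = √67 (p = √(5*41 - 138) = √(205 - 138) = √67 ≈ 8.1853)
t - p = 4511 - √67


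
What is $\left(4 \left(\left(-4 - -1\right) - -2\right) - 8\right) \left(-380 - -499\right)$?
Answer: $-1428$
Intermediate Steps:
$\left(4 \left(\left(-4 - -1\right) - -2\right) - 8\right) \left(-380 - -499\right) = \left(4 \left(\left(-4 + 1\right) + 2\right) - 8\right) \left(-380 + 499\right) = \left(4 \left(-3 + 2\right) - 8\right) 119 = \left(4 \left(-1\right) - 8\right) 119 = \left(-4 - 8\right) 119 = \left(-12\right) 119 = -1428$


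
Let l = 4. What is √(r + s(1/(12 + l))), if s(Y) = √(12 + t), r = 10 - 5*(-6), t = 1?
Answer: √(40 + √13) ≈ 6.6034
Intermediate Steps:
r = 40 (r = 10 + 30 = 40)
s(Y) = √13 (s(Y) = √(12 + 1) = √13)
√(r + s(1/(12 + l))) = √(40 + √13)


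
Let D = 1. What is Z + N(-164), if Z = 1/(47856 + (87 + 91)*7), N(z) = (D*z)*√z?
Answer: 1/49102 - 328*I*√41 ≈ 2.0366e-5 - 2100.2*I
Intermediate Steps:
N(z) = z^(3/2) (N(z) = (1*z)*√z = z*√z = z^(3/2))
Z = 1/49102 (Z = 1/(47856 + 178*7) = 1/(47856 + 1246) = 1/49102 ≈ 2.0366e-5)
Z + N(-164) = 1/49102 + (-164)^(3/2) = 1/49102 - 328*I*√41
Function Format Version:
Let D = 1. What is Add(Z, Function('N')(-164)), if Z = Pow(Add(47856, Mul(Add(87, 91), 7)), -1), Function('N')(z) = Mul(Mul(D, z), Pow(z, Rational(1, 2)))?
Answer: Add(Rational(1, 49102), Mul(-328, I, Pow(41, Rational(1, 2)))) ≈ Add(2.0366e-5, Mul(-2100.2, I))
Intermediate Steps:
Function('N')(z) = Pow(z, Rational(3, 2)) (Function('N')(z) = Mul(Mul(1, z), Pow(z, Rational(1, 2))) = Mul(z, Pow(z, Rational(1, 2))) = Pow(z, Rational(3, 2)))
Z = Rational(1, 49102) (Z = Pow(Add(47856, Mul(178, 7)), -1) = Pow(Add(47856, 1246), -1) = Pow(49102, -1) = Rational(1, 49102) ≈ 2.0366e-5)
Add(Z, Function('N')(-164)) = Add(Rational(1, 49102), Pow(-164, Rational(3, 2))) = Add(Rational(1, 49102), Mul(-328, I, Pow(41, Rational(1, 2))))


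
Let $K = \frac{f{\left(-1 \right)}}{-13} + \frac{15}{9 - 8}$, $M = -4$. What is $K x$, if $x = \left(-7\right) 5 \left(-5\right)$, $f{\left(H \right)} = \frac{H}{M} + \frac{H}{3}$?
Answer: $\frac{409675}{156} \approx 2626.1$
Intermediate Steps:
$f{\left(H \right)} = \frac{H}{12}$ ($f{\left(H \right)} = \frac{H}{-4} + \frac{H}{3} = H \left(- \frac{1}{4}\right) + H \frac{1}{3} = - \frac{H}{4} + \frac{H}{3} = \frac{H}{12}$)
$x = 175$ ($x = \left(-35\right) \left(-5\right) = 175$)
$K = \frac{2341}{156}$ ($K = \frac{\frac{1}{12} \left(-1\right)}{-13} + \frac{15}{9 - 8} = \left(- \frac{1}{12}\right) \left(- \frac{1}{13}\right) + \frac{15}{1} = \frac{1}{156} + 15 \cdot 1 = \frac{1}{156} + 15 = \frac{2341}{156} \approx 15.006$)
$K x = \frac{2341}{156} \cdot 175 = \frac{409675}{156}$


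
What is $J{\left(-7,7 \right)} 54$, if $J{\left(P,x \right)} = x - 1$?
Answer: $324$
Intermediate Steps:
$J{\left(P,x \right)} = -1 + x$
$J{\left(-7,7 \right)} 54 = \left(-1 + 7\right) 54 = 6 \cdot 54 = 324$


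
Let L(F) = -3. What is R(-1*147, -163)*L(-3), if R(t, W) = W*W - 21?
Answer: -79644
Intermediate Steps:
R(t, W) = -21 + W² (R(t, W) = W² - 21 = -21 + W²)
R(-1*147, -163)*L(-3) = (-21 + (-163)²)*(-3) = (-21 + 26569)*(-3) = 26548*(-3) = -79644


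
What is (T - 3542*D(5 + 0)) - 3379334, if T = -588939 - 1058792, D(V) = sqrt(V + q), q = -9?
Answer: -5027065 - 7084*I ≈ -5.0271e+6 - 7084.0*I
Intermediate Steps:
D(V) = sqrt(-9 + V) (D(V) = sqrt(V - 9) = sqrt(-9 + V))
T = -1647731
(T - 3542*D(5 + 0)) - 3379334 = (-1647731 - 3542*sqrt(-9 + (5 + 0))) - 3379334 = (-1647731 - 3542*sqrt(-9 + 5)) - 3379334 = (-1647731 - 7084*I) - 3379334 = -5027065 - 7084*I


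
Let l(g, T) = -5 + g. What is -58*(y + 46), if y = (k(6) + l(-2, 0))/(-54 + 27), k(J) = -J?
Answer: -72790/27 ≈ -2695.9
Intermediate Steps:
y = 13/27 (y = (-1*6 + (-5 - 2))/(-54 + 27) = (-6 - 7)/(-27) = -13*(-1/27) = 13/27 ≈ 0.48148)
-58*(y + 46) = -58*(13/27 + 46) = -58*1255/27 = -72790/27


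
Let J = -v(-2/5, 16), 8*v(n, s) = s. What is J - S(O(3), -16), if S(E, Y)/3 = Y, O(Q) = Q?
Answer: 46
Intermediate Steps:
v(n, s) = s/8
S(E, Y) = 3*Y
J = -2 (J = -16/8 = -1*2 = -2)
J - S(O(3), -16) = -2 - 3*(-16) = -2 - 1*(-48) = -2 + 48 = 46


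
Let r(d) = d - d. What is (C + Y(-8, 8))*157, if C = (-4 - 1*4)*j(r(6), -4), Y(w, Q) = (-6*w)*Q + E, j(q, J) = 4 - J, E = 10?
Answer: 51810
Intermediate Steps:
r(d) = 0
Y(w, Q) = 10 - 6*Q*w (Y(w, Q) = (-6*w)*Q + 10 = -6*Q*w + 10 = 10 - 6*Q*w)
C = -64 (C = (-4 - 1*4)*(4 - 1*(-4)) = (-4 - 4)*(4 + 4) = -8*8 = -64)
(C + Y(-8, 8))*157 = (-64 + (10 - 6*8*(-8)))*157 = (-64 + (10 + 384))*157 = (-64 + 394)*157 = 330*157 = 51810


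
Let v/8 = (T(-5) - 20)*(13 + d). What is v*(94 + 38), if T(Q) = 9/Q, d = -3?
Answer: -230208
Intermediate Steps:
v = -1744 (v = 8*((9/(-5) - 20)*(13 - 3)) = 8*((9*(-⅕) - 20)*10) = 8*((-9/5 - 20)*10) = 8*(-109/5*10) = 8*(-218) = -1744)
v*(94 + 38) = -1744*(94 + 38) = -1744*132 = -230208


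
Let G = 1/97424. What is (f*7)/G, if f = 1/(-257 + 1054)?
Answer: 681968/797 ≈ 855.67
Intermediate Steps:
G = 1/97424 ≈ 1.0264e-5
f = 1/797 ≈ 0.0012547
(f*7)/G = ((1/797)*7)/(1/97424) = (7/797)*97424 = 681968/797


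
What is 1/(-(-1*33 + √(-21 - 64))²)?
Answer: -1/(33 - I*√85)² ≈ -0.00072845 - 0.00044149*I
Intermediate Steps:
1/(-(-1*33 + √(-21 - 64))²) = 1/(-(-33 + √(-85))²) = 1/(-(-33 + I*√85)²) = -1/(-33 + I*√85)²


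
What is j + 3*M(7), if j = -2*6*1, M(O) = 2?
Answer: -6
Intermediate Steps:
j = -12 (j = -12*1 = -12)
j + 3*M(7) = -12 + 3*2 = -12 + 6 = -6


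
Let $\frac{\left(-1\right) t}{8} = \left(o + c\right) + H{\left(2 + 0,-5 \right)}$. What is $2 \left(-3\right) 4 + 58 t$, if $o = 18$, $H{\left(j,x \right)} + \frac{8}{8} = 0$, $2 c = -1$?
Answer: $-7680$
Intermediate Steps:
$c = - \frac{1}{2}$ ($c = \frac{1}{2} \left(-1\right) = - \frac{1}{2} \approx -0.5$)
$H{\left(j,x \right)} = -1$ ($H{\left(j,x \right)} = -1 + 0 = -1$)
$t = -132$ ($t = - 8 \left(\left(18 - \frac{1}{2}\right) - 1\right) = - 8 \left(\frac{35}{2} - 1\right) = \left(-8\right) \frac{33}{2} = -132$)
$2 \left(-3\right) 4 + 58 t = 2 \left(-3\right) 4 + 58 \left(-132\right) = \left(-6\right) 4 - 7656 = -24 - 7656 = -7680$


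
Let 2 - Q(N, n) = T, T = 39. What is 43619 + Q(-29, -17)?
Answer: 43582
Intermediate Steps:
Q(N, n) = -37 (Q(N, n) = 2 - 1*39 = 2 - 39 = -37)
43619 + Q(-29, -17) = 43619 - 37 = 43582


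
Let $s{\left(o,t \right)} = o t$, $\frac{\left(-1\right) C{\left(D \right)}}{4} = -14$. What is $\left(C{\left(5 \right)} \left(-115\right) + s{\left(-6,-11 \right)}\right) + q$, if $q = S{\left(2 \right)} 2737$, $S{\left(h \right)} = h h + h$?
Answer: $10048$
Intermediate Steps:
$C{\left(D \right)} = 56$ ($C{\left(D \right)} = \left(-4\right) \left(-14\right) = 56$)
$S{\left(h \right)} = h + h^{2}$ ($S{\left(h \right)} = h^{2} + h = h + h^{2}$)
$q = 16422$ ($q = 2 \left(1 + 2\right) 2737 = 2 \cdot 3 \cdot 2737 = 6 \cdot 2737 = 16422$)
$\left(C{\left(5 \right)} \left(-115\right) + s{\left(-6,-11 \right)}\right) + q = \left(56 \left(-115\right) - -66\right) + 16422 = \left(-6440 + 66\right) + 16422 = -6374 + 16422 = 10048$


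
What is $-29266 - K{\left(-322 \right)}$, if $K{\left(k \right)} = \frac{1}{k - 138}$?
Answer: $- \frac{13462359}{460} \approx -29266.0$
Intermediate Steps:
$K{\left(k \right)} = \frac{1}{-138 + k}$
$-29266 - K{\left(-322 \right)} = -29266 - \frac{1}{-138 - 322} = -29266 - \frac{1}{-460} = -29266 - - \frac{1}{460} = -29266 + \frac{1}{460} = - \frac{13462359}{460}$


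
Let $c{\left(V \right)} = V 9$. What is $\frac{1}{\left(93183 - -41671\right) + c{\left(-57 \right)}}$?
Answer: $\frac{1}{134341} \approx 7.4437 \cdot 10^{-6}$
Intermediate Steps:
$c{\left(V \right)} = 9 V$
$\frac{1}{\left(93183 - -41671\right) + c{\left(-57 \right)}} = \frac{1}{\left(93183 - -41671\right) + 9 \left(-57\right)} = \frac{1}{\left(93183 + 41671\right) - 513} = \frac{1}{134854 - 513} = \frac{1}{134341}$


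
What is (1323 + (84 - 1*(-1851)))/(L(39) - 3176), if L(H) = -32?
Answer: -1629/1604 ≈ -1.0156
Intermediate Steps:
(1323 + (84 - 1*(-1851)))/(L(39) - 3176) = (1323 + (84 - 1*(-1851)))/(-32 - 3176) = (1323 + (84 + 1851))/(-3208) = (1323 + 1935)*(-1/3208) = 3258*(-1/3208) = -1629/1604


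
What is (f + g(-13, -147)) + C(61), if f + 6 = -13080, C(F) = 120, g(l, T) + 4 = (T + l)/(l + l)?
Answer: -168530/13 ≈ -12964.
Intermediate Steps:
g(l, T) = -4 + (T + l)/(2*l) (g(l, T) = -4 + (T + l)/(l + l) = -4 + (T + l)/((2*l)) = -4 + (T + l)*(1/(2*l)) = -4 + (T + l)/(2*l))
f = -13086 (f = -6 - 13080 = -13086)
(f + g(-13, -147)) + C(61) = (-13086 + (½)*(-147 - 7*(-13))/(-13)) + 120 = (-13086 + (½)*(-1/13)*(-147 + 91)) + 120 = (-13086 + (½)*(-1/13)*(-56)) + 120 = (-13086 + 28/13) + 120 = -170090/13 + 120 = -168530/13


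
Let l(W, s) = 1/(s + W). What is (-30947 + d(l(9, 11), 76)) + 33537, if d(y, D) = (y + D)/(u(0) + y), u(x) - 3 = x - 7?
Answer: 203089/79 ≈ 2570.7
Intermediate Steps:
u(x) = -4 + x (u(x) = 3 + (x - 7) = 3 + (-7 + x) = -4 + x)
l(W, s) = 1/(W + s)
d(y, D) = (D + y)/(-4 + y) (d(y, D) = (y + D)/((-4 + 0) + y) = (D + y)/(-4 + y))
(-30947 + d(l(9, 11), 76)) + 33537 = (-30947 + (76 + 1/(9 + 11))/(-4 + 1/(9 + 11))) + 33537 = (-30947 + (76 + 1/20)/(-4 + 1/20)) + 33537 = (-30947 + (1521/20)/(-79/20)) + 33537 = (-30947 - 20/79*1521/20) + 33537 = (-30947 - 1521/79) + 33537 = -2446334/79 + 33537 = 203089/79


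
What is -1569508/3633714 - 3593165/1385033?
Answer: -7615177169287/2516406901281 ≈ -3.0262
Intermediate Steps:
-1569508/3633714 - 3593165/1385033 = -1569508*1/3633714 - 3593165*1/1385033 = -784754/1816857 - 3593165/1385033 = -7615177169287/2516406901281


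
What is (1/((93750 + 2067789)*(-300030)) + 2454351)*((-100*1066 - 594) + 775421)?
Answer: 1063624785688821613938863/648526546170 ≈ 1.6401e+12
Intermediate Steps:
(1/((93750 + 2067789)*(-300030)) + 2454351)*((-100*1066 - 594) + 775421) = (-1/300030/2161539 + 2454351)*((-106600 - 594) + 775421) = ((1/2161539)*(-1/300030) + 2454351)*(-107194 + 775421) = (-1/648526546170 + 2454351)*668227 = (1591711777118885669/648526546170)*668227 = 1063624785688821613938863/648526546170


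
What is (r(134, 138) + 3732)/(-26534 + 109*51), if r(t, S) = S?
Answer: -774/4195 ≈ -0.18451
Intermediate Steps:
(r(134, 138) + 3732)/(-26534 + 109*51) = (138 + 3732)/(-26534 + 109*51) = 3870/(-26534 + 5559) = 3870/(-20975) = 3870*(-1/20975) = -774/4195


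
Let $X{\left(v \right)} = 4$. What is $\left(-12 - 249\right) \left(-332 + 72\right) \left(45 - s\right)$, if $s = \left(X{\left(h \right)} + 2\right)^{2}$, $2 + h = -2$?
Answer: $610740$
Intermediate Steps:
$h = -4$ ($h = -2 - 2 = -4$)
$s = 36$ ($s = \left(4 + 2\right)^{2} = 6^{2} = 36$)
$\left(-12 - 249\right) \left(-332 + 72\right) \left(45 - s\right) = \left(-12 - 249\right) \left(-332 + 72\right) \left(45 - 36\right) = \left(-261\right) \left(-260\right) \left(45 - 36\right) = 67860 \cdot 9 = 610740$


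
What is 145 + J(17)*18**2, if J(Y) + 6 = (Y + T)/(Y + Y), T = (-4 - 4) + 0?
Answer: -29125/17 ≈ -1713.2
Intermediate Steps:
T = -8 (T = -8 + 0 = -8)
J(Y) = -6 + (-8 + Y)/(2*Y) (J(Y) = -6 + (Y - 8)/(Y + Y) = -6 + (-8 + Y)/((2*Y)) = -6 + (-8 + Y)*(1/(2*Y)) = -6 + (-8 + Y)/(2*Y))
145 + J(17)*18**2 = 145 + (-11/2 - 4/17)*18**2 = 145 + (-11/2 - 4*1/17)*324 = 145 + (-11/2 - 4/17)*324 = 145 - 195/34*324 = 145 - 31590/17 = -29125/17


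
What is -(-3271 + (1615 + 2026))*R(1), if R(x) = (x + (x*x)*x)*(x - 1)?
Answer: 0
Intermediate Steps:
R(x) = (-1 + x)*(x + x³) (R(x) = (x + x²*x)*(-1 + x) = (x + x³)*(-1 + x) = (-1 + x)*(x + x³))
-(-3271 + (1615 + 2026))*R(1) = -(-3271 + (1615 + 2026))*1*(-1 + 1 + 1³ - 1*1²) = -(-3271 + 3641)*1*(-1 + 1 + 1 - 1*1) = -370*1*(-1 + 1 + 1 - 1) = -370*1*0 = -370*0 = -1*0 = 0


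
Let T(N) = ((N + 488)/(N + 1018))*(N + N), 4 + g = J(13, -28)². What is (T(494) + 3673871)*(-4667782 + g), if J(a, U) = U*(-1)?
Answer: -3241153064597792/189 ≈ -1.7149e+13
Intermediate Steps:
J(a, U) = -U
g = 780 (g = -4 + (-1*(-28))² = -4 + 28² = -4 + 784 = 780)
T(N) = 2*N*(488 + N)/(1018 + N) (T(N) = ((488 + N)/(1018 + N))*(2*N) = 2*N*(488 + N)/(1018 + N))
(T(494) + 3673871)*(-4667782 + g) = (2*494*(488 + 494)/(1018 + 494) + 3673871)*(-4667782 + 780) = (2*494*982/1512 + 3673871)*(-4667002) = (2*494*(1/1512)*982 + 3673871)*(-4667002) = (121277/189 + 3673871)*(-4667002) = (694482896/189)*(-4667002) = -3241153064597792/189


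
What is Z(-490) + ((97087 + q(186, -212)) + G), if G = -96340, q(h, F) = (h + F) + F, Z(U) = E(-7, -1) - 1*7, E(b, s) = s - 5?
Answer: 496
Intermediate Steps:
E(b, s) = -5 + s
Z(U) = -13 (Z(U) = (-5 - 1) - 1*7 = -6 - 7 = -13)
q(h, F) = h + 2*F (q(h, F) = (F + h) + F = h + 2*F)
Z(-490) + ((97087 + q(186, -212)) + G) = -13 + ((97087 + (186 + 2*(-212))) - 96340) = -13 + ((97087 + (186 - 424)) - 96340) = -13 + ((97087 - 238) - 96340) = -13 + (96849 - 96340) = -13 + 509 = 496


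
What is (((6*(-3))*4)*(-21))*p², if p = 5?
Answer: 37800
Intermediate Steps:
(((6*(-3))*4)*(-21))*p² = (((6*(-3))*4)*(-21))*5² = (-18*4*(-21))*25 = -72*(-21)*25 = 1512*25 = 37800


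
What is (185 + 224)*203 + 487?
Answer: 83514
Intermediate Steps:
(185 + 224)*203 + 487 = 409*203 + 487 = 83027 + 487 = 83514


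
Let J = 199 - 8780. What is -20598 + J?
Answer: -29179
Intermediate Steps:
J = -8581
-20598 + J = -20598 - 8581 = -29179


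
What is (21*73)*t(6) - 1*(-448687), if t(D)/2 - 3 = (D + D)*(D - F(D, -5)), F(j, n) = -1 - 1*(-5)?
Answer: 531469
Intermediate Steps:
F(j, n) = 4 (F(j, n) = -1 + 5 = 4)
t(D) = 6 + 4*D*(-4 + D) (t(D) = 6 + 2*((D + D)*(D - 1*4)) = 6 + 2*((2*D)*(D - 4)) = 6 + 2*((2*D)*(-4 + D)) = 6 + 2*(2*D*(-4 + D)) = 6 + 4*D*(-4 + D))
(21*73)*t(6) - 1*(-448687) = (21*73)*(6 - 16*6 + 4*6**2) - 1*(-448687) = 1533*(6 - 96 + 4*36) + 448687 = 1533*(6 - 96 + 144) + 448687 = 1533*54 + 448687 = 82782 + 448687 = 531469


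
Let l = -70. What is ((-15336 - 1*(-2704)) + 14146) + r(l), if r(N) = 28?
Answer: 1542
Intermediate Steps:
((-15336 - 1*(-2704)) + 14146) + r(l) = ((-15336 - 1*(-2704)) + 14146) + 28 = ((-15336 + 2704) + 14146) + 28 = (-12632 + 14146) + 28 = 1514 + 28 = 1542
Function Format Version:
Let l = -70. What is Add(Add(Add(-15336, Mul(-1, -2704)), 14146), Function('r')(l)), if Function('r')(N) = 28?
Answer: 1542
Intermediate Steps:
Add(Add(Add(-15336, Mul(-1, -2704)), 14146), Function('r')(l)) = Add(Add(Add(-15336, Mul(-1, -2704)), 14146), 28) = Add(Add(Add(-15336, 2704), 14146), 28) = Add(Add(-12632, 14146), 28) = Add(1514, 28) = 1542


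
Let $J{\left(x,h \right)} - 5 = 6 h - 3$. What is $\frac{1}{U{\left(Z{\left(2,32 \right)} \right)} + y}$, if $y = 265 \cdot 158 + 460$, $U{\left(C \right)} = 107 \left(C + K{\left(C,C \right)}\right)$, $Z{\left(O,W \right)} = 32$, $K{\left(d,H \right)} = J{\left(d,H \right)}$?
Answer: $\frac{1}{66512} \approx 1.5035 \cdot 10^{-5}$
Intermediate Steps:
$J{\left(x,h \right)} = 2 + 6 h$ ($J{\left(x,h \right)} = 5 + \left(6 h - 3\right) = 5 + \left(-3 + 6 h\right) = 2 + 6 h$)
$K{\left(d,H \right)} = 2 + 6 H$
$U{\left(C \right)} = 214 + 749 C$ ($U{\left(C \right)} = 107 \left(C + \left(2 + 6 C\right)\right) = 107 \left(2 + 7 C\right) = 214 + 749 C$)
$y = 42330$ ($y = 41870 + 460 = 42330$)
$\frac{1}{U{\left(Z{\left(2,32 \right)} \right)} + y} = \frac{1}{\left(214 + 749 \cdot 32\right) + 42330} = \frac{1}{\left(214 + 23968\right) + 42330} = \frac{1}{24182 + 42330} = \frac{1}{66512}$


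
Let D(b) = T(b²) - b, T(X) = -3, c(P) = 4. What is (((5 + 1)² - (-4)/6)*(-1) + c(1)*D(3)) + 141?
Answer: 241/3 ≈ 80.333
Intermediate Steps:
D(b) = -3 - b
(((5 + 1)² - (-4)/6)*(-1) + c(1)*D(3)) + 141 = (((5 + 1)² - (-4)/6)*(-1) + 4*(-3 - 1*3)) + 141 = ((6² - (-4)/6)*(-1) + 4*(-3 - 3)) + 141 = ((36 - 1*(-⅔))*(-1) + 4*(-6)) + 141 = ((36 + ⅔)*(-1) - 24) + 141 = ((110/3)*(-1) - 24) + 141 = (-110/3 - 24) + 141 = -182/3 + 141 = 241/3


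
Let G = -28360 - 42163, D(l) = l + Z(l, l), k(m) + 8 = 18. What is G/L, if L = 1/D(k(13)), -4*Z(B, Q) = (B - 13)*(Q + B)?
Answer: -1763075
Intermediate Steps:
Z(B, Q) = -(-13 + B)*(B + Q)/4 (Z(B, Q) = -(B - 13)*(Q + B)/4 = -(-13 + B)*(B + Q)/4)
k(m) = 10 (k(m) = -8 + 18 = 10)
D(l) = -l²/2 + 15*l/2 (D(l) = l + (-l²/4 + 13*l/4 + 13*l/4 - l*l/4) = l + (-l²/4 + 13*l/4 + 13*l/4 - l²/4) = l + (-l²/2 + 13*l/2) = -l²/2 + 15*l/2)
L = 1/25 (L = 1/((½)*10*(15 - 1*10)) = 1/((½)*10*(15 - 10)) = 1/((½)*10*5) = 1/25 ≈ 0.040000)
G = -70523
G/L = -70523/1/25 = -70523*25 = -1763075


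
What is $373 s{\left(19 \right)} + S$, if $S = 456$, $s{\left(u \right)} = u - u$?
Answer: $456$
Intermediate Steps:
$s{\left(u \right)} = 0$
$373 s{\left(19 \right)} + S = 373 \cdot 0 + 456 = 0 + 456 = 456$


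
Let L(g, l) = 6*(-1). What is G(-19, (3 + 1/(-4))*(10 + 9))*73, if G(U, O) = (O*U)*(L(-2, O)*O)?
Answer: 181756641/8 ≈ 2.2720e+7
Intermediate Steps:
L(g, l) = -6
G(U, O) = -6*U*O² (G(U, O) = (O*U)*(-6*O) = -6*U*O²)
G(-19, (3 + 1/(-4))*(10 + 9))*73 = -6*(-19)*((3 + 1/(-4))*(10 + 9))²*73 = -6*(-19)*((3 - ¼)*19)²*73 = -6*(-19)*((11/4)*19)²*73 = -6*(-19)*(209/4)²*73 = -6*(-19)*43681/16*73 = (2489817/8)*73 = 181756641/8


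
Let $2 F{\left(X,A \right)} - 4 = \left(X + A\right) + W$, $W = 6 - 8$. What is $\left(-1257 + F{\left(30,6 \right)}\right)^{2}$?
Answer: $1532644$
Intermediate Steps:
$W = -2$
$F{\left(X,A \right)} = 1 + \frac{A}{2} + \frac{X}{2}$ ($F{\left(X,A \right)} = 2 + \frac{\left(X + A\right) - 2}{2} = 2 + \frac{\left(A + X\right) - 2}{2} = 2 + \frac{-2 + A + X}{2} = 2 + \left(-1 + \frac{A}{2} + \frac{X}{2}\right) = 1 + \frac{A}{2} + \frac{X}{2}$)
$\left(-1257 + F{\left(30,6 \right)}\right)^{2} = \left(-1257 + \left(1 + \frac{1}{2} \cdot 6 + \frac{1}{2} \cdot 30\right)\right)^{2} = \left(-1257 + \left(1 + 3 + 15\right)\right)^{2} = \left(-1257 + 19\right)^{2} = \left(-1238\right)^{2} = 1532644$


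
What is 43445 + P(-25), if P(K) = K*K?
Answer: 44070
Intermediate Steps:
P(K) = K²
43445 + P(-25) = 43445 + (-25)² = 43445 + 625 = 44070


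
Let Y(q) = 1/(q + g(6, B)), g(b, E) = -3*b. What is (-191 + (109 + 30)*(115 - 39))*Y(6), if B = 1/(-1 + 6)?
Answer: -10373/12 ≈ -864.42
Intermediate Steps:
B = 1/5 ≈ 0.20000
Y(q) = 1/(-18 + q) (Y(q) = 1/(q - 3*6) = 1/(q - 18) = 1/(-18 + q))
(-191 + (109 + 30)*(115 - 39))*Y(6) = (-191 + (109 + 30)*(115 - 39))/(-18 + 6) = (-191 + 139*76)/(-12) = (-191 + 10564)*(-1/12) = 10373*(-1/12) = -10373/12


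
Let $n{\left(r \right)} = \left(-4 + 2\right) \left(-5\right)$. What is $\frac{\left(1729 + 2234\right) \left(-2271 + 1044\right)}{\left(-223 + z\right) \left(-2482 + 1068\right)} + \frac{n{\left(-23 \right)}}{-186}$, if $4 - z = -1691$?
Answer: $\frac{441814853}{193570944} \approx 2.2824$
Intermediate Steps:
$z = 1695$ ($z = 4 - -1691 = 4 + 1691 = 1695$)
$n{\left(r \right)} = 10$ ($n{\left(r \right)} = \left(-2\right) \left(-5\right) = 10$)
$\frac{\left(1729 + 2234\right) \left(-2271 + 1044\right)}{\left(-223 + z\right) \left(-2482 + 1068\right)} + \frac{n{\left(-23 \right)}}{-186} = \frac{\left(1729 + 2234\right) \left(-2271 + 1044\right)}{\left(-223 + 1695\right) \left(-2482 + 1068\right)} + \frac{10}{-186} = \frac{3963 \left(-1227\right)}{1472 \left(-1414\right)} + 10 \left(- \frac{1}{186}\right) = - \frac{4862601}{-2081408} - \frac{5}{93} = \left(-4862601\right) \left(- \frac{1}{2081408}\right) - \frac{5}{93} = \frac{4862601}{2081408} - \frac{5}{93} = \frac{441814853}{193570944}$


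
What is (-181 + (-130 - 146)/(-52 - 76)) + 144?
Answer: -1115/32 ≈ -34.844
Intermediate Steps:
(-181 + (-130 - 146)/(-52 - 76)) + 144 = (-181 - 276/(-128)) + 144 = (-181 - 276*(-1/128)) + 144 = (-181 + 69/32) + 144 = -5723/32 + 144 = -1115/32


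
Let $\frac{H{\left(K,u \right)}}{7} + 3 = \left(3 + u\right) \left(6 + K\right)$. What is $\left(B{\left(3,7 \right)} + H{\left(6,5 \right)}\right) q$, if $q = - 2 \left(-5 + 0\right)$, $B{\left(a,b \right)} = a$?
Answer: $6540$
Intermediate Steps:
$H{\left(K,u \right)} = -21 + 7 \left(3 + u\right) \left(6 + K\right)$
$q = 10$ ($q = \left(-2\right) \left(-5\right) = 10$)
$\left(B{\left(3,7 \right)} + H{\left(6,5 \right)}\right) q = \left(3 + \left(105 + 21 \cdot 6 + 42 \cdot 5 + 7 \cdot 6 \cdot 5\right)\right) 10 = \left(3 + \left(105 + 126 + 210 + 210\right)\right) 10 = \left(3 + 651\right) 10 = 654 \cdot 10 = 6540$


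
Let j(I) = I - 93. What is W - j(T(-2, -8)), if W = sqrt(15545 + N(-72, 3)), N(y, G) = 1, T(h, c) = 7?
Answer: 86 + sqrt(15546) ≈ 210.68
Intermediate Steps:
j(I) = -93 + I
W = sqrt(15546) (W = sqrt(15545 + 1) = sqrt(15546) ≈ 124.68)
W - j(T(-2, -8)) = sqrt(15546) - (-93 + 7) = sqrt(15546) - 1*(-86) = sqrt(15546) + 86 = 86 + sqrt(15546)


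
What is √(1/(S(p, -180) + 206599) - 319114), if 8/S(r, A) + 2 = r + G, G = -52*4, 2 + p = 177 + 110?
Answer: I*√76617021222148762771/15494933 ≈ 564.9*I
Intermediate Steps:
p = 285 (p = -2 + (177 + 110) = -2 + 287 = 285)
G = -208
S(r, A) = 8/(-210 + r) (S(r, A) = 8/(-2 + (r - 208)) = 8/(-2 + (-208 + r)) = 8/(-210 + r))
√(1/(S(p, -180) + 206599) - 319114) = √(1/(8/(-210 + 285) + 206599) - 319114) = √(1/(8/75 + 206599) - 319114) = √(1/(15494933/75) - 319114) = √(75/15494933 - 319114) = √(-4944650049287/15494933) = I*√76617021222148762771/15494933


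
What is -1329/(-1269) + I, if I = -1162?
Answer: -491083/423 ≈ -1161.0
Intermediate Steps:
-1329/(-1269) + I = -1329/(-1269) - 1162 = -1329*(-1/1269) - 1162 = 443/423 - 1162 = -491083/423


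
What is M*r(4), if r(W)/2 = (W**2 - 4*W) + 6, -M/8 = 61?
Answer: -5856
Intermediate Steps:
M = -488 (M = -8*61 = -488)
r(W) = 12 - 8*W + 2*W**2 (r(W) = 2*((W**2 - 4*W) + 6) = 2*(6 + W**2 - 4*W) = 12 - 8*W + 2*W**2)
M*r(4) = -488*(12 - 8*4 + 2*4**2) = -488*(12 - 32 + 2*16) = -488*(12 - 32 + 32) = -488*12 = -5856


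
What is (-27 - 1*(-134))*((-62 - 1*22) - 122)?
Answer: -22042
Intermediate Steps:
(-27 - 1*(-134))*((-62 - 1*22) - 122) = (-27 + 134)*((-62 - 22) - 122) = 107*(-84 - 122) = 107*(-206) = -22042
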